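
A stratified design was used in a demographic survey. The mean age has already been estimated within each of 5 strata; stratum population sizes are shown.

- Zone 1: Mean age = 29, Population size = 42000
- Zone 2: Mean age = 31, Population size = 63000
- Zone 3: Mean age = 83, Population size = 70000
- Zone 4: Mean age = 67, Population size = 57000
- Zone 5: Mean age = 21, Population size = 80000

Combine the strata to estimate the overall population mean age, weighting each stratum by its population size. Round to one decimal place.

Σ Nₕ·x̄ₕ = 29×42000 + 31×63000 + 83×70000 + 67×57000 + 21×80000
  = 1218000 + 1953000 + 5810000 + 3819000 + 1680000 = 14480000
Σ Nₕ = 312000
Overall mean = 14480000 / 312000 = 46.410256

46.4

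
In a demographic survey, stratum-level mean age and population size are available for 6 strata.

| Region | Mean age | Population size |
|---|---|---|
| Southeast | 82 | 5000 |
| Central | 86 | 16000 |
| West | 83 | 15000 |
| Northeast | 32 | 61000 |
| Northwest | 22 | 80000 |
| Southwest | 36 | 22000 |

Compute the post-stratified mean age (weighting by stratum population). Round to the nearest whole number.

38

Σ Nₕ·x̄ₕ = 82×5000 + 86×16000 + 83×15000 + 32×61000 + 22×80000 + 36×22000
  = 410000 + 1376000 + 1245000 + 1952000 + 1760000 + 792000 = 7535000
Σ Nₕ = 5000 + 16000 + 15000 + 61000 + 80000 + 22000 = 199000
Overall mean = 7535000 / 199000 = 37.864322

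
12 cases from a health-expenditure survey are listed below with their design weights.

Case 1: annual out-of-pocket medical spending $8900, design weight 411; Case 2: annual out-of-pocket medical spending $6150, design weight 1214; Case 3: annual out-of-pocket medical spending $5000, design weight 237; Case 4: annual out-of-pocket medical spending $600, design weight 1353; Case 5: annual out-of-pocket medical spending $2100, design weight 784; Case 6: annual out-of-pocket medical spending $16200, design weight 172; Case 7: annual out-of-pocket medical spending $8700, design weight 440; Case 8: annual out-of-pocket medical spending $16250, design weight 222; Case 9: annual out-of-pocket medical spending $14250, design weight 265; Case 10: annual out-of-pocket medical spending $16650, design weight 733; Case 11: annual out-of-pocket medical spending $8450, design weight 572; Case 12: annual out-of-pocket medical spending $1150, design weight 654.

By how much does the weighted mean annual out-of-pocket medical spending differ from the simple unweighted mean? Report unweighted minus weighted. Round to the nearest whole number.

2103

Unweighted sum = 104400
Unweighted mean = 104400 / 12 = 8700
Weighted sum = 46555300
Sum of weights = 411 + 1214 + 237 + 1353 + 784 + 172 + 440 + 222 + 265 + 733 + 572 + 654 = 7057
Weighted mean = 46555300 / 7057 = 6597.0384
Difference (unweighted minus weighted) = 2102.9616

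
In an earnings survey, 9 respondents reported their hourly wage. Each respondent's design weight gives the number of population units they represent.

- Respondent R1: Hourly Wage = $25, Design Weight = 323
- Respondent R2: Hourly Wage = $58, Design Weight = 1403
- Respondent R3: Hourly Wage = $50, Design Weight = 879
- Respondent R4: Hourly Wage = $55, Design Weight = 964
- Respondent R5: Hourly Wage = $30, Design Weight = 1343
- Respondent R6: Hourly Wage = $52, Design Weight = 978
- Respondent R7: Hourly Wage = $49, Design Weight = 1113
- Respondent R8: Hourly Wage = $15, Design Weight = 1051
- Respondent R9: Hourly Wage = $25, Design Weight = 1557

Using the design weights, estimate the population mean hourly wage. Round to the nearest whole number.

Weighted sum = 25×323 + 58×1403 + 50×879 + 55×964 + 30×1343 + 52×978 + 49×1113 + 15×1051 + 25×1557
  = 8075 + 81374 + 43950 + 53020 + 40290 + 50856 + 54537 + 15765 + 38925 = 386792
Sum of weights = 323 + 1403 + 879 + 964 + 1343 + 978 + 1113 + 1051 + 1557 = 9611
Weighted mean = 386792 / 9611 = 40.24472

40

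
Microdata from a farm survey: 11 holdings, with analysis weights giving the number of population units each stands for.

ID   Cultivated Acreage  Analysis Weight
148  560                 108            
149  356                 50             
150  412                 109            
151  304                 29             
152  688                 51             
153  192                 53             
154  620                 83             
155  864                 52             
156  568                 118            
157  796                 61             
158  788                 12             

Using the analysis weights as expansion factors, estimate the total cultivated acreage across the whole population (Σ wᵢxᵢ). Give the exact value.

398692

Weighted total = 398692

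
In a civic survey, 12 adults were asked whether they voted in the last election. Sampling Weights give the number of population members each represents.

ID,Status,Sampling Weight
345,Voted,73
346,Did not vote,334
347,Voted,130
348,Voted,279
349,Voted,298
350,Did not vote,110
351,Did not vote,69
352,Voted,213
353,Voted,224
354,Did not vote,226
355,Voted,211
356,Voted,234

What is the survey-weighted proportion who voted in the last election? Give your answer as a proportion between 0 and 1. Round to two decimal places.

Sum of weights for 'Voted' = 73 + 130 + 279 + 298 + 213 + 224 + 211 + 234 = 1662
Total weight = 73 + 334 + 130 + 279 + 298 + 110 + 69 + 213 + 224 + 226 + 211 + 234 = 2401
Weighted proportion = 1662 / 2401 = 0.69221158

0.69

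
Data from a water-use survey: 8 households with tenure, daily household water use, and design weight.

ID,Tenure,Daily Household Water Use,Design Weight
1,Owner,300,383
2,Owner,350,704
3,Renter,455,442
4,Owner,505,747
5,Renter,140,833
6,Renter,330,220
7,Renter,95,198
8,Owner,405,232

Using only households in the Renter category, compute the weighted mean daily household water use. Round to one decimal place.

241.7

Renter rows: 3, 5, 6, 7
Weighted sum = 455×442 + 140×833 + 330×220 + 95×198
  = 409140
Sum of weights = 442 + 833 + 220 + 198 = 1693
Weighted mean = 409140 / 1693 = 241.66568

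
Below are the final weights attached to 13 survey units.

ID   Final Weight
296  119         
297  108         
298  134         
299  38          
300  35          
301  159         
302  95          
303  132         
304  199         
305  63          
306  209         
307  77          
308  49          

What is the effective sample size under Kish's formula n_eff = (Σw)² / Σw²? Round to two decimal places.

10.36

Σ wᵢ = 1417
Σ wᵢ² = 193761
n_eff = 1417² / 193761 = 2007889 / 193761 = 10.36271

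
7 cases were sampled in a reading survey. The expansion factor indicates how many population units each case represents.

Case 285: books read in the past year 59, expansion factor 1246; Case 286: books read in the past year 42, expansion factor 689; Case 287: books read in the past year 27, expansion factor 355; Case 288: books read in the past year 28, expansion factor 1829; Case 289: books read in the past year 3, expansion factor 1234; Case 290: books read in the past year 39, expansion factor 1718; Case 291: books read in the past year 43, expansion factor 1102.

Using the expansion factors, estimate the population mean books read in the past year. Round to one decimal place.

34.4

Weighted sum = 59×1246 + 42×689 + 27×355 + 28×1829 + 3×1234 + 39×1718 + 43×1102
  = 73514 + 28938 + 9585 + 51212 + 3702 + 67002 + 47386 = 281339
Sum of weights = 1246 + 689 + 355 + 1829 + 1234 + 1718 + 1102 = 8173
Weighted mean = 281339 / 8173 = 34.422978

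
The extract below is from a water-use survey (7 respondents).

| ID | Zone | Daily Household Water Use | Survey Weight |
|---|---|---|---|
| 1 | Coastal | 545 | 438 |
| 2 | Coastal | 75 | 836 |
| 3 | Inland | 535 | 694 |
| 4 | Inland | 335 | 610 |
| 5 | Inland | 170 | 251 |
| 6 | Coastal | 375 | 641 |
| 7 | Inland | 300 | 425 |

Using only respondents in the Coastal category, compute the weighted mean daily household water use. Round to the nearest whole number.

283

Coastal rows: 1, 2, 6
Weighted sum = 545×438 + 75×836 + 375×641
  = 238710 + 62700 + 240375 = 541785
Sum of weights = 438 + 836 + 641 = 1915
Weighted mean = 541785 / 1915 = 282.91645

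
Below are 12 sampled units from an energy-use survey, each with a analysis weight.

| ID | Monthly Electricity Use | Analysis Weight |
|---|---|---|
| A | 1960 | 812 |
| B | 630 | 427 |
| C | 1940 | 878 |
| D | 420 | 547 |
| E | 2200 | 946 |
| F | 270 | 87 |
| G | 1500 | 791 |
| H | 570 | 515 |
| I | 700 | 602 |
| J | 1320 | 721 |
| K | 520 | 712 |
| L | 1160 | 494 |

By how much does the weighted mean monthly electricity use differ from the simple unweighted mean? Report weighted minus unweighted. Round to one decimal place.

188.0

Unweighted sum = 1960 + 630 + 1940 + 420 + 2200 + 270 + 1500 + 570 + 700 + 1320 + 520 + 1160 = 13190
Unweighted mean = 13190 / 12 = 1099.1667
Weighted sum = 1960×812 + 630×427 + 1940×878 + 420×547 + 2200×946 + 270×87 + 1500×791 + 570×515 + 700×602 + 1320×721 + 520×712 + 1160×494
  = 1591520 + 269010 + 1703320 + 229740 + 2081200 + 23490 + 1186500 + 293550 + 421400 + 951720 + 370240 + 573040 = 9694730
Sum of weights = 812 + 427 + 878 + 547 + 946 + 87 + 791 + 515 + 602 + 721 + 712 + 494 = 7532
Weighted mean = 9694730 / 7532 = 1287.1389
Difference (weighted minus unweighted) = 187.97221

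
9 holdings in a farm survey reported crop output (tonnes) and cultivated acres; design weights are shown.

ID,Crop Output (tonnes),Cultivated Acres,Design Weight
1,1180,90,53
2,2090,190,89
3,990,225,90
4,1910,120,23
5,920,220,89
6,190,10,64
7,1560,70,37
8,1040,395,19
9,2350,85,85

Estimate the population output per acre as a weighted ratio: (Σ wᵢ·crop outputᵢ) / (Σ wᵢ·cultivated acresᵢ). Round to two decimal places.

Σ wᵢ·y = 1180×53 + 2090×89 + 990×90 + 1910×23 + 920×89 + 190×64 + 1560×37 + 1040×19 + 2350×85
  = 752850
Σ wᵢ·x = 90×53 + 190×89 + 225×90 + 120×23 + 220×89 + 10×64 + 70×37 + 395×19 + 85×85
  = 4770 + 16910 + 20250 + 2760 + 19580 + 640 + 2590 + 7505 + 7225 = 82230
Ratio = 752850 / 82230 = 9.1554177

9.16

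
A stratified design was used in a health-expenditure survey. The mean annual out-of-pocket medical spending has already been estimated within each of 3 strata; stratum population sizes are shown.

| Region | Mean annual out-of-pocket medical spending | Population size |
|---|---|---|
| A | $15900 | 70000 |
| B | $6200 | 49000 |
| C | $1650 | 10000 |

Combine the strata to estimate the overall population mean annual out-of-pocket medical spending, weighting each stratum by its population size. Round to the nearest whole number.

11111

Σ Nₕ·x̄ₕ = 15900×70000 + 6200×49000 + 1650×10000
  = 1113000000 + 303800000 + 16500000 = 1433300000
Σ Nₕ = 70000 + 49000 + 10000 = 129000
Overall mean = 1433300000 / 129000 = 11110.853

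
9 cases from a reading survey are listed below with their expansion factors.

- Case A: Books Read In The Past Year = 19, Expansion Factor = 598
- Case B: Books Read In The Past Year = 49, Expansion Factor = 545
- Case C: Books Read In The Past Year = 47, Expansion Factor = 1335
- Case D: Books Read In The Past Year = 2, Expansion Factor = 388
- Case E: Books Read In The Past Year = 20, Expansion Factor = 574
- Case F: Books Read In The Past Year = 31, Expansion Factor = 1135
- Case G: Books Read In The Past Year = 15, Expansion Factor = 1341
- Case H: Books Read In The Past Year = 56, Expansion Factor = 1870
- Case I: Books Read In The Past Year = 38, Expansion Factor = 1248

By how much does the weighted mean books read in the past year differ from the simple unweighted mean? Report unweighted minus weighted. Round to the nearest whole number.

-5

Unweighted sum = 19 + 49 + 47 + 2 + 20 + 31 + 15 + 56 + 38 = 277
Unweighted mean = 277 / 9 = 30.777778
Weighted sum = 19×598 + 49×545 + 47×1335 + 2×388 + 20×574 + 31×1135 + 15×1341 + 56×1870 + 38×1248
  = 320512
Sum of weights = 598 + 545 + 1335 + 388 + 574 + 1135 + 1341 + 1870 + 1248 = 9034
Weighted mean = 320512 / 9034 = 35.478415
Difference (unweighted minus weighted) = -4.7006371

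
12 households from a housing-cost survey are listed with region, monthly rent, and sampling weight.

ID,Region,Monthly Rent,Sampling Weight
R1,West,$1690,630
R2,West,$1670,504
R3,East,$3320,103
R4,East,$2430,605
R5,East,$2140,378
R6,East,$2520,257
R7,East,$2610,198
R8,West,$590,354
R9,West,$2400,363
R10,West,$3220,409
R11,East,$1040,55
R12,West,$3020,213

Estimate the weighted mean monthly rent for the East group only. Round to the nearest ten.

2410

East rows: R3, R4, R5, R6, R7, R11
Weighted sum = 3320×103 + 2430×605 + 2140×378 + 2520×257 + 2610×198 + 1040×55
  = 3842650
Sum of weights = 103 + 605 + 378 + 257 + 198 + 55 = 1596
Weighted mean = 3842650 / 1596 = 2407.6754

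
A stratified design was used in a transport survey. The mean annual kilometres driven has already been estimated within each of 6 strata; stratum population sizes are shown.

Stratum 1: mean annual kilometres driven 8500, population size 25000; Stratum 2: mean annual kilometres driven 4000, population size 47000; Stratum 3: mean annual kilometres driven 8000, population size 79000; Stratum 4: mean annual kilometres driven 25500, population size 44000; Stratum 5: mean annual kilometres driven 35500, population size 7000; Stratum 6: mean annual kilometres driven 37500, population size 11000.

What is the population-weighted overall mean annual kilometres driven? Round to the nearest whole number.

Σ Nₕ·x̄ₕ = 8500×25000 + 4000×47000 + 8000×79000 + 25500×44000 + 35500×7000 + 37500×11000
  = 212500000 + 188000000 + 632000000 + 1122000000 + 248500000 + 412500000 = 2815500000
Σ Nₕ = 25000 + 47000 + 79000 + 44000 + 7000 + 11000 = 213000
Overall mean = 2815500000 / 213000 = 13218.31

13218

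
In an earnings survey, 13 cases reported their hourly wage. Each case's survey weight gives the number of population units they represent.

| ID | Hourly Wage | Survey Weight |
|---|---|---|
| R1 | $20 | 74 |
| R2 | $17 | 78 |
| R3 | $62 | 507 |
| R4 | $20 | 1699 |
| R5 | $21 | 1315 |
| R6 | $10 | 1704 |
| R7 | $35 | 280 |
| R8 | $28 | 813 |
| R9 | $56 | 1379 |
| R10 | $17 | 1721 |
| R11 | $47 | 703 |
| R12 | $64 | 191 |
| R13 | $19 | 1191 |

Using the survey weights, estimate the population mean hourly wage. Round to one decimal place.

27.4

Weighted sum = 319814
Sum of weights = 11655
Weighted mean = 319814 / 11655 = 27.440069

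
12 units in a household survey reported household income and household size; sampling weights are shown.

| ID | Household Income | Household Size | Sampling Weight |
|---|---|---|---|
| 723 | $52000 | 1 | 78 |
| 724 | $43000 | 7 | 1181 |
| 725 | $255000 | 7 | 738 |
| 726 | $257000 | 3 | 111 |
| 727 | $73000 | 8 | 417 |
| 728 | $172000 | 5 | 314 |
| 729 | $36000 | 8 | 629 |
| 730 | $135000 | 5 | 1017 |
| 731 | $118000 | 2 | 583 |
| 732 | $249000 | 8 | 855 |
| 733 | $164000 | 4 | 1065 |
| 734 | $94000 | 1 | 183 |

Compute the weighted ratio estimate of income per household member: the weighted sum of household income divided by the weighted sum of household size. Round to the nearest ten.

23950

Σ wᵢ·y = 52000×78 + 43000×1181 + 255000×738 + 257000×111 + 73000×417 + 172000×314 + 36000×629 + 135000×1017 + 118000×583 + 249000×855 + 164000×1065 + 94000×183
  = 4056000 + 50783000 + 188190000 + 28527000 + 30441000 + 54008000 + 22644000 + 137295000 + 68794000 + 212895000 + 174660000 + 17202000 = 989495000
Σ wᵢ·x = 1×78 + 7×1181 + 7×738 + 3×111 + 8×417 + 5×314 + 8×629 + 5×1017 + 2×583 + 8×855 + 4×1065 + 1×183
  = 41316
Ratio = 989495000 / 41316 = 23949.438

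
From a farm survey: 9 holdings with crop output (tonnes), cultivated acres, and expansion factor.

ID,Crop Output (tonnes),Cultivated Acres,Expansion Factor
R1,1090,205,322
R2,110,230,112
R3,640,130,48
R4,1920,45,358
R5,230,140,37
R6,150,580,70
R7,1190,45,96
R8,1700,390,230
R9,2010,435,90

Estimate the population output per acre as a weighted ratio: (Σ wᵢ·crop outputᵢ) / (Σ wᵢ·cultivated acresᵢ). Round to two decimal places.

Σ wᵢ·y = 1786530
Σ wᵢ·x = 205×322 + 230×112 + 130×48 + 45×358 + 140×37 + 580×70 + 45×96 + 390×230 + 435×90
  = 293070
Ratio = 1786530 / 293070 = 6.0959157

6.10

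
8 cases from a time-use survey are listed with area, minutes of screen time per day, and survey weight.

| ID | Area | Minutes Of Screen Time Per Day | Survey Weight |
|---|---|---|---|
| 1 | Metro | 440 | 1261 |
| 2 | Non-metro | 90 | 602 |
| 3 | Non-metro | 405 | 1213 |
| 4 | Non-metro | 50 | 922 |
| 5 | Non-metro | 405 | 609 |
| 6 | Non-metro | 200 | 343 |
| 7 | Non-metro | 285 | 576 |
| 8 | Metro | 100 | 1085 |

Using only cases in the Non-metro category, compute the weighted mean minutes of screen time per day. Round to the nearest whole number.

Non-metro rows: 2, 3, 4, 5, 6, 7
Weighted sum = 1070950
Sum of weights = 602 + 1213 + 922 + 609 + 343 + 576 = 4265
Weighted mean = 1070950 / 4265 = 251.10199

251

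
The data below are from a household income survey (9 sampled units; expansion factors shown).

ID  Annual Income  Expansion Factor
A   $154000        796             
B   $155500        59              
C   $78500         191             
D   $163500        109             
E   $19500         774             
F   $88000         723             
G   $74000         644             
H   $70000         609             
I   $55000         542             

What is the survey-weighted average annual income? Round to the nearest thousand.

82000

Weighted sum = 154000×796 + 155500×59 + 78500×191 + 163500×109 + 19500×774 + 88000×723 + 74000×644 + 70000×609 + 55000×542
  = 363386500
Sum of weights = 796 + 59 + 191 + 109 + 774 + 723 + 644 + 609 + 542 = 4447
Weighted mean = 363386500 / 4447 = 81714.976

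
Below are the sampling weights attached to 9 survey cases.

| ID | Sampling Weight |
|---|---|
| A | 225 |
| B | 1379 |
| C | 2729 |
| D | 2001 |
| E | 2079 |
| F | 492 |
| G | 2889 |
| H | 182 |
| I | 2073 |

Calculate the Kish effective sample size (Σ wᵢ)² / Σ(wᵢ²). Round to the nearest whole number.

Σ wᵢ = 225 + 1379 + 2729 + 2001 + 2079 + 492 + 2889 + 182 + 2073 = 14049
Σ wᵢ² = 50625 + 1901641 + 7447441 + 4004001 + 4322241 + 242064 + 8346321 + 33124 + 4297329 = 30644787
n_eff = 14049² / 30644787 = 197374401 / 30644787 = 6.440717

6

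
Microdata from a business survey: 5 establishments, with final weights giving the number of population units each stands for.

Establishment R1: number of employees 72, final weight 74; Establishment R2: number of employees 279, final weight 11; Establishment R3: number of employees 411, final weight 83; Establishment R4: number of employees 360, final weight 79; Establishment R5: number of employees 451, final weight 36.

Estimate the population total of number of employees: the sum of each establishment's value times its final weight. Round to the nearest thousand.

87000

Weighted total = 72×74 + 279×11 + 411×83 + 360×79 + 451×36
  = 5328 + 3069 + 34113 + 28440 + 16236 = 87186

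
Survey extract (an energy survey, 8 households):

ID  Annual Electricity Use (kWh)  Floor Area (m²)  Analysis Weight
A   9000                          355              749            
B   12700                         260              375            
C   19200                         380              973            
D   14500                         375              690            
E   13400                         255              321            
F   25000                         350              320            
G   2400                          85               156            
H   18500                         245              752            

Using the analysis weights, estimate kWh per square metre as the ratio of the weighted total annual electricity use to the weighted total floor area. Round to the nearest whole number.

48

Σ wᵢ·y = 9000×749 + 12700×375 + 19200×973 + 14500×690 + 13400×321 + 25000×320 + 2400×156 + 18500×752
  = 6741000 + 4762500 + 18681600 + 10005000 + 4301400 + 8000000 + 374400 + 13912000 = 66777900
Σ wᵢ·x = 355×749 + 260×375 + 380×973 + 375×690 + 255×321 + 350×320 + 85×156 + 245×752
  = 265895 + 97500 + 369740 + 258750 + 81855 + 112000 + 13260 + 184240 = 1383240
Ratio = 66777900 / 1383240 = 48.276438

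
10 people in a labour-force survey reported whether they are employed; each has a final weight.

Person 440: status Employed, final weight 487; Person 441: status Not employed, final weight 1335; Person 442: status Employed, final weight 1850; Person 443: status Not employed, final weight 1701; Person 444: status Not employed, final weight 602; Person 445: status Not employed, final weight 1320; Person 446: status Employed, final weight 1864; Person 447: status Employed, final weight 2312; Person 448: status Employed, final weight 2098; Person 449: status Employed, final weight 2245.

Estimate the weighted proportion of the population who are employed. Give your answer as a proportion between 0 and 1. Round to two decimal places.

Sum of weights for 'Employed' = 487 + 1850 + 1864 + 2312 + 2098 + 2245 = 10856
Total weight = 487 + 1335 + 1850 + 1701 + 602 + 1320 + 1864 + 2312 + 2098 + 2245 = 15814
Weighted proportion = 10856 / 15814 = 0.68648033

0.69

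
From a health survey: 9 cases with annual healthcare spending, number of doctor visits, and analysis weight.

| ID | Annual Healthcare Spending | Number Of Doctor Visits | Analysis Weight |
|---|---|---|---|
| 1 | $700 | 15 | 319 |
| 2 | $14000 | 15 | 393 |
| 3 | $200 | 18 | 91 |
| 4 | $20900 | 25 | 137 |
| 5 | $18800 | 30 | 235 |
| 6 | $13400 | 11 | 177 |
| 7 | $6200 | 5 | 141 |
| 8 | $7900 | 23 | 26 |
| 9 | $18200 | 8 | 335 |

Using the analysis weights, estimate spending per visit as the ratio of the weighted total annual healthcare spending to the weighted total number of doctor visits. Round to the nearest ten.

Σ wᵢ·y = 700×319 + 14000×393 + 200×91 + 20900×137 + 18800×235 + 13400×177 + 6200×141 + 7900×26 + 18200×335
  = 223300 + 5502000 + 18200 + 2863300 + 4418000 + 2371800 + 874200 + 205400 + 6097000 = 22573200
Σ wᵢ·x = 15×319 + 15×393 + 18×91 + 25×137 + 30×235 + 11×177 + 5×141 + 23×26 + 8×335
  = 28723
Ratio = 22573200 / 28723 = 785.89284

790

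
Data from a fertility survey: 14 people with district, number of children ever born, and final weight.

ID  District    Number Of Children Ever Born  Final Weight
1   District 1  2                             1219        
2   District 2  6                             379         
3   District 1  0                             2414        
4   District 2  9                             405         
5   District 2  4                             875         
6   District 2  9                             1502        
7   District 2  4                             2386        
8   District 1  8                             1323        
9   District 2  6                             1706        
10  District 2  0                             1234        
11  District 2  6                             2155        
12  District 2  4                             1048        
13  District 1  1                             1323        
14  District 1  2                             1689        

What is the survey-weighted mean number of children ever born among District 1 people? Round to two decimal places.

District 1 rows: 1, 3, 8, 13, 14
Weighted sum = 2×1219 + 0×2414 + 8×1323 + 1×1323 + 2×1689
  = 17723
Sum of weights = 1219 + 2414 + 1323 + 1323 + 1689 = 7968
Weighted mean = 17723 / 7968 = 2.2242721

2.22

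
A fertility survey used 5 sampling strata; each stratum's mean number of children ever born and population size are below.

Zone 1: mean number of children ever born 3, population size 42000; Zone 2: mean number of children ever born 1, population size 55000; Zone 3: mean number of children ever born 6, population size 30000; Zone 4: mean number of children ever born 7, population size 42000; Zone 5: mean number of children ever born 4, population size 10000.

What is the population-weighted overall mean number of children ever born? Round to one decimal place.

3.9

Σ Nₕ·x̄ₕ = 3×42000 + 1×55000 + 6×30000 + 7×42000 + 4×10000
  = 695000
Σ Nₕ = 179000
Overall mean = 695000 / 179000 = 3.8826816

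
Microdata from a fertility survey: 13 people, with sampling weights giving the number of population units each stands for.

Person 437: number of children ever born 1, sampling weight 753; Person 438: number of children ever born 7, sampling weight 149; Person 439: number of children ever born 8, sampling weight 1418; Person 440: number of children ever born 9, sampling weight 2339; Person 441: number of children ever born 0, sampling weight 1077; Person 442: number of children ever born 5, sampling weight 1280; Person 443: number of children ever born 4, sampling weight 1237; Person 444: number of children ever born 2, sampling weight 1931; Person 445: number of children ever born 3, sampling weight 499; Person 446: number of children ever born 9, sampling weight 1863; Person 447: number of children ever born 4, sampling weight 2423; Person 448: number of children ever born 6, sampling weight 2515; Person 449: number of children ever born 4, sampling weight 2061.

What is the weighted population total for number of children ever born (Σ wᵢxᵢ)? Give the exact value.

100691

Weighted total = 100691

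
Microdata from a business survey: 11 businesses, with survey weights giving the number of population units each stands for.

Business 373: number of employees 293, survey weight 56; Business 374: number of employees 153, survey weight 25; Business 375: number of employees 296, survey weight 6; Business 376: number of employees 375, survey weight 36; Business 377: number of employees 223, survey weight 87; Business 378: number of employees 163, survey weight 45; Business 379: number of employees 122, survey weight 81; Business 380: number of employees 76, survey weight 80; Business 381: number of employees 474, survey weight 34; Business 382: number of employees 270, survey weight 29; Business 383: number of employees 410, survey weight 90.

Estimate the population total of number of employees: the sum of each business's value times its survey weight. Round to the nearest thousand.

139000

Weighted total = 293×56 + 153×25 + 296×6 + 375×36 + 223×87 + 163×45 + 122×81 + 76×80 + 474×34 + 270×29 + 410×90
  = 139053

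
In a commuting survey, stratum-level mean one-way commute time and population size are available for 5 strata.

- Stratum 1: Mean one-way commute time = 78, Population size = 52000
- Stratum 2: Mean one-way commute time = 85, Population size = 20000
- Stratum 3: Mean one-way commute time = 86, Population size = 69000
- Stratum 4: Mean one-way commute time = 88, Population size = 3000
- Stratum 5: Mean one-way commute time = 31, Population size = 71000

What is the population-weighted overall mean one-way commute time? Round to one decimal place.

Σ Nₕ·x̄ₕ = 78×52000 + 85×20000 + 86×69000 + 88×3000 + 31×71000
  = 4056000 + 1700000 + 5934000 + 264000 + 2201000 = 14155000
Σ Nₕ = 52000 + 20000 + 69000 + 3000 + 71000 = 215000
Overall mean = 14155000 / 215000 = 65.837209

65.8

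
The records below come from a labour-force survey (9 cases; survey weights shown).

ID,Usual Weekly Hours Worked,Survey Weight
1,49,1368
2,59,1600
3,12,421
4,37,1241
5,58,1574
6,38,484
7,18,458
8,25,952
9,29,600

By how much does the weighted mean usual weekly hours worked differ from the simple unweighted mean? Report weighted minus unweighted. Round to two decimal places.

6.60

Unweighted sum = 49 + 59 + 12 + 37 + 58 + 38 + 18 + 25 + 29 = 325
Unweighted mean = 325 / 9 = 36.111111
Weighted sum = 49×1368 + 59×1600 + 12×421 + 37×1241 + 58×1574 + 38×484 + 18×458 + 25×952 + 29×600
  = 67032 + 94400 + 5052 + 45917 + 91292 + 18392 + 8244 + 23800 + 17400 = 371529
Sum of weights = 1368 + 1600 + 421 + 1241 + 1574 + 484 + 458 + 952 + 600 = 8698
Weighted mean = 371529 / 8698 = 42.714302
Difference (weighted minus unweighted) = 6.603191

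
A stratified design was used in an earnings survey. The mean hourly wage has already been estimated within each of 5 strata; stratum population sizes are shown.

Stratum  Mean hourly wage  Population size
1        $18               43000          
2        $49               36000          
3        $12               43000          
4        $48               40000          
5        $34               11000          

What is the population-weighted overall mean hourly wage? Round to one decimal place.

Σ Nₕ·x̄ₕ = 5348000
Σ Nₕ = 43000 + 36000 + 43000 + 40000 + 11000 = 173000
Overall mean = 5348000 / 173000 = 30.913295

30.9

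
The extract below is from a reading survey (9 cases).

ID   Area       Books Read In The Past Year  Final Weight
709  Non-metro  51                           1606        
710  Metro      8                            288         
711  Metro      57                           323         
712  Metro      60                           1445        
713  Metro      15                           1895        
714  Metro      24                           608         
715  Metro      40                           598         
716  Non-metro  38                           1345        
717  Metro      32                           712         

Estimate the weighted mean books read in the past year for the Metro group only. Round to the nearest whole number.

Metro rows: 710, 711, 712, 713, 714, 715, 717
Weighted sum = 8×288 + 57×323 + 60×1445 + 15×1895 + 24×608 + 40×598 + 32×712
  = 2304 + 18411 + 86700 + 28425 + 14592 + 23920 + 22784 = 197136
Sum of weights = 288 + 323 + 1445 + 1895 + 608 + 598 + 712 = 5869
Weighted mean = 197136 / 5869 = 33.589368

34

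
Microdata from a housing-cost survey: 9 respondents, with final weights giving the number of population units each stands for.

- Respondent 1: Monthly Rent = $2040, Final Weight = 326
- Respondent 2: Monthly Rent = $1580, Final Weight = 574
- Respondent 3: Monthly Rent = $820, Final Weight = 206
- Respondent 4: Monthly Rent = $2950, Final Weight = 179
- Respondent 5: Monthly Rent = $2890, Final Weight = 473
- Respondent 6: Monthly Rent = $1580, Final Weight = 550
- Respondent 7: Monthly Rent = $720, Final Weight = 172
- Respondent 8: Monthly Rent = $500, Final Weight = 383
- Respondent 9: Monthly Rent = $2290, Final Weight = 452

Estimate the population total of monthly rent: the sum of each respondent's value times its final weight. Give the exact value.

5855320

Weighted total = 2040×326 + 1580×574 + 820×206 + 2950×179 + 2890×473 + 1580×550 + 720×172 + 500×383 + 2290×452
  = 5855320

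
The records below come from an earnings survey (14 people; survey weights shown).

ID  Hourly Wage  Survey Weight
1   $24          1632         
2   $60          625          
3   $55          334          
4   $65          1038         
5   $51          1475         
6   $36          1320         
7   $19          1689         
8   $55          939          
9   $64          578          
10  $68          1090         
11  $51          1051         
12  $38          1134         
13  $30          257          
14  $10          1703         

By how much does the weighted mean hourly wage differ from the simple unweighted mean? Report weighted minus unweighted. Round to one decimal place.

-4.2

Unweighted sum = 626
Unweighted mean = 626 / 14 = 44.714286
Weighted sum = 601534
Sum of weights = 14865
Weighted mean = 601534 / 14865 = 40.466465
Difference (weighted minus unweighted) = -4.2478209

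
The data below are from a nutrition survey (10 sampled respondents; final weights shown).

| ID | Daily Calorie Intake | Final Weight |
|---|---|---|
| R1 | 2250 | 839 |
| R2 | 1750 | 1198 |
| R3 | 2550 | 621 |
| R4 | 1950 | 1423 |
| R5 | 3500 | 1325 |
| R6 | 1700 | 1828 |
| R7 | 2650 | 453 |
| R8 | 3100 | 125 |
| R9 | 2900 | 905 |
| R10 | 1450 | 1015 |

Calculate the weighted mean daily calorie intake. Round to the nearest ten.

Weighted sum = 2250×839 + 1750×1198 + 2550×621 + 1950×1423 + 3500×1325 + 1700×1828 + 2650×453 + 3100×125 + 2900×905 + 1450×1015
  = 1887750 + 2096500 + 1583550 + 2774850 + 4637500 + 3107600 + 1200450 + 387500 + 2624500 + 1471750 = 21771950
Sum of weights = 9732
Weighted mean = 21771950 / 9732 = 2237.1506

2240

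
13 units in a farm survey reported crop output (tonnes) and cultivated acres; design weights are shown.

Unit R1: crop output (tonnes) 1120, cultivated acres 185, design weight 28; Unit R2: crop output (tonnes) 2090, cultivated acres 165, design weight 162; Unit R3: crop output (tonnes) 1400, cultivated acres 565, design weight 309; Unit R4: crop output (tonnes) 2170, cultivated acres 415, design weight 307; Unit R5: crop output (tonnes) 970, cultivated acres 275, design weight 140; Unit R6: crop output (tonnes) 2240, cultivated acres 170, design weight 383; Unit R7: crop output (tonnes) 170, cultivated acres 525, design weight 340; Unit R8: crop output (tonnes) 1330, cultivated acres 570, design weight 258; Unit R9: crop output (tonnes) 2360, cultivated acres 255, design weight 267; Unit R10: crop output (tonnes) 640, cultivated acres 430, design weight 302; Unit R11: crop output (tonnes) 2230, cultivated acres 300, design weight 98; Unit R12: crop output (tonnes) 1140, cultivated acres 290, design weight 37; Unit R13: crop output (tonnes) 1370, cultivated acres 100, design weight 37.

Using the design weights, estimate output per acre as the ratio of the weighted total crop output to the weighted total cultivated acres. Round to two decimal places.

Σ wᵢ·y = 3998200
Σ wᵢ·x = 1004845
Ratio = 3998200 / 1004845 = 3.9789221

3.98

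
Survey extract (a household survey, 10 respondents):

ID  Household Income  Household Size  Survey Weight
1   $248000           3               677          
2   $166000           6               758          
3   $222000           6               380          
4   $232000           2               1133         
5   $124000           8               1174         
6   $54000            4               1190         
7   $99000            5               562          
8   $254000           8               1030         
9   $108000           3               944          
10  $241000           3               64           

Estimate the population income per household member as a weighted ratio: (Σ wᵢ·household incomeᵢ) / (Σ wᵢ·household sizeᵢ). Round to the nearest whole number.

Σ wᵢ·y = 248000×677 + 166000×758 + 222000×380 + 232000×1133 + 124000×1174 + 54000×1190 + 99000×562 + 254000×1030 + 108000×944 + 241000×64
  = 167896000 + 125828000 + 84360000 + 262856000 + 145576000 + 64260000 + 55638000 + 261620000 + 101952000 + 15424000 = 1285410000
Σ wᵢ·x = 39351
Ratio = 1285410000 / 39351 = 32665.244

32665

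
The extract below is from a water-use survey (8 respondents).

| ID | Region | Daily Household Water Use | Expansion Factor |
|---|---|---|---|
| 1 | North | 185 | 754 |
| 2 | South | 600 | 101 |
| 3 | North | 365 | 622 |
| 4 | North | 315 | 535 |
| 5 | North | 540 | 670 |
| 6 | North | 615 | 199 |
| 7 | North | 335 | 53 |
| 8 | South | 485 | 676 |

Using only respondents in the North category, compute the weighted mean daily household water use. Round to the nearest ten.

370

North rows: 1, 3, 4, 5, 6, 7
Weighted sum = 185×754 + 365×622 + 315×535 + 540×670 + 615×199 + 335×53
  = 139490 + 227030 + 168525 + 361800 + 122385 + 17755 = 1036985
Sum of weights = 754 + 622 + 535 + 670 + 199 + 53 = 2833
Weighted mean = 1036985 / 2833 = 366.03777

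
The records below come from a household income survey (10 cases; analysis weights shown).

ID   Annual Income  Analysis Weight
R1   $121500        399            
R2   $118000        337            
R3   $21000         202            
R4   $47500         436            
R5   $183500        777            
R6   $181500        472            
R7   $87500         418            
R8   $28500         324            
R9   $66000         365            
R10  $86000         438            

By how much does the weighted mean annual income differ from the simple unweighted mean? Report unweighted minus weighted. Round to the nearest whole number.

Unweighted sum = 121500 + 118000 + 21000 + 47500 + 183500 + 181500 + 87500 + 28500 + 66000 + 86000 = 941000
Unweighted mean = 941000 / 10 = 94100
Weighted sum = 121500×399 + 118000×337 + 21000×202 + 47500×436 + 183500×777 + 181500×472 + 87500×418 + 28500×324 + 66000×365 + 86000×438
  = 48478500 + 39766000 + 4242000 + 20710000 + 142579500 + 85668000 + 36575000 + 9234000 + 24090000 + 37668000 = 449011000
Sum of weights = 399 + 337 + 202 + 436 + 777 + 472 + 418 + 324 + 365 + 438 = 4168
Weighted mean = 449011000 / 4168 = 107728.17
Difference (unweighted minus weighted) = -13628.167

-13628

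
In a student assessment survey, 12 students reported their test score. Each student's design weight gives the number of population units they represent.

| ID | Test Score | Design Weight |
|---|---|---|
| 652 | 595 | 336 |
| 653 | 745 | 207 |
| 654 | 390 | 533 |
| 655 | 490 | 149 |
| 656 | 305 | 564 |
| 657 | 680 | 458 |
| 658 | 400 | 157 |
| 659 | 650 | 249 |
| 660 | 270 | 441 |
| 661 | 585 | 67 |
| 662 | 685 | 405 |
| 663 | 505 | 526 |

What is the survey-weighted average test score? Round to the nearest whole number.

500

Weighted sum = 595×336 + 745×207 + 390×533 + 490×149 + 305×564 + 680×458 + 400×157 + 650×249 + 270×441 + 585×67 + 685×405 + 505×526
  = 199920 + 154215 + 207870 + 73010 + 172020 + 311440 + 62800 + 161850 + 119070 + 39195 + 277425 + 265630 = 2044445
Sum of weights = 336 + 207 + 533 + 149 + 564 + 458 + 157 + 249 + 441 + 67 + 405 + 526 = 4092
Weighted mean = 2044445 / 4092 = 499.61999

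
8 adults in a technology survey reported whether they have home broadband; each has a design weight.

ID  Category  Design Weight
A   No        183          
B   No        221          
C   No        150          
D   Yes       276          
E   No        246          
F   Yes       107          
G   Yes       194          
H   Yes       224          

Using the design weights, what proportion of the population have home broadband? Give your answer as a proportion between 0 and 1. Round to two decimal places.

Sum of weights for 'Yes' = 276 + 107 + 194 + 224 = 801
Total weight = 183 + 221 + 150 + 276 + 246 + 107 + 194 + 224 = 1601
Weighted proportion = 801 / 1601 = 0.5003123

0.50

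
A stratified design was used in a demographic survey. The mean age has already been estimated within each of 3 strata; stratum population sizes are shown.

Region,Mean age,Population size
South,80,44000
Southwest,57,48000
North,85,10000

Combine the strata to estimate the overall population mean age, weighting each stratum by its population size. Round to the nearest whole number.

70

Σ Nₕ·x̄ₕ = 80×44000 + 57×48000 + 85×10000
  = 3520000 + 2736000 + 850000 = 7106000
Σ Nₕ = 44000 + 48000 + 10000 = 102000
Overall mean = 7106000 / 102000 = 69.666667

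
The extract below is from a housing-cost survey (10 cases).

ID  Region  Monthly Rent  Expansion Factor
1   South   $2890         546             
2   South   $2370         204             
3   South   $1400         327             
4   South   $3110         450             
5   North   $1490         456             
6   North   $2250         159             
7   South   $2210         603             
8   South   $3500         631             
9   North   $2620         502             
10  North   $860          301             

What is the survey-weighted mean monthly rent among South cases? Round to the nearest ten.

2700

South rows: 1, 2, 3, 4, 7, 8
Weighted sum = 2890×546 + 2370×204 + 1400×327 + 3110×450 + 2210×603 + 3500×631
  = 7459850
Sum of weights = 546 + 204 + 327 + 450 + 603 + 631 = 2761
Weighted mean = 7459850 / 2761 = 2701.8653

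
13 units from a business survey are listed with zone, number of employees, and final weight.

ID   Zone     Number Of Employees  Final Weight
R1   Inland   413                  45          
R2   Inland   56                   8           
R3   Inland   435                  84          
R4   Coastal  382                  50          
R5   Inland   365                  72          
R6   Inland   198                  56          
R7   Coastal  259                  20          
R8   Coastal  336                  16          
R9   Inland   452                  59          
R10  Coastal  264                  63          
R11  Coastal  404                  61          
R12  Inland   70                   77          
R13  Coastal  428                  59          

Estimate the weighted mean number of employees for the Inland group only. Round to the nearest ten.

310

Inland rows: R1, R2, R3, R5, R6, R9, R12
Weighted sum = 413×45 + 56×8 + 435×84 + 365×72 + 198×56 + 452×59 + 70×77
  = 18585 + 448 + 36540 + 26280 + 11088 + 26668 + 5390 = 124999
Sum of weights = 45 + 8 + 84 + 72 + 56 + 59 + 77 = 401
Weighted mean = 124999 / 401 = 311.7182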